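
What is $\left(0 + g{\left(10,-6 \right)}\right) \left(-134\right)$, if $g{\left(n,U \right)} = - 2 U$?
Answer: $-1608$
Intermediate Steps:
$\left(0 + g{\left(10,-6 \right)}\right) \left(-134\right) = \left(0 - -12\right) \left(-134\right) = \left(0 + 12\right) \left(-134\right) = 12 \left(-134\right) = -1608$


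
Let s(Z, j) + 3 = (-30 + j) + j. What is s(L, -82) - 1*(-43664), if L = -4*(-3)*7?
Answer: 43467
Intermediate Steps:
L = 84 (L = 12*7 = 84)
s(Z, j) = -33 + 2*j (s(Z, j) = -3 + ((-30 + j) + j) = -3 + (-30 + 2*j) = -33 + 2*j)
s(L, -82) - 1*(-43664) = (-33 + 2*(-82)) - 1*(-43664) = (-33 - 164) + 43664 = -197 + 43664 = 43467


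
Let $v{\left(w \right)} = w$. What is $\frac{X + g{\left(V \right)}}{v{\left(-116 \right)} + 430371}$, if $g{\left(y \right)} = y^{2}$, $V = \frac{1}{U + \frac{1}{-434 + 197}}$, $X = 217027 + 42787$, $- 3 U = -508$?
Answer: $\frac{46492189938247}{76991606222895} \approx 0.60386$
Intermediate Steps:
$U = \frac{508}{3}$ ($U = \left(- \frac{1}{3}\right) \left(-508\right) = \frac{508}{3} \approx 169.33$)
$X = 259814$
$V = \frac{79}{13377}$ ($V = \frac{1}{\frac{508}{3} + \frac{1}{-434 + 197}} = \frac{1}{\frac{508}{3} + \frac{1}{-237}} = \frac{1}{\frac{508}{3} - \frac{1}{237}} = \frac{1}{\frac{13377}{79}} = \frac{79}{13377} \approx 0.0059057$)
$\frac{X + g{\left(V \right)}}{v{\left(-116 \right)} + 430371} = \frac{259814 + \left(\frac{79}{13377}\right)^{2}}{-116 + 430371} = \frac{259814 + \frac{6241}{178944129}}{430255} = \frac{46492189938247}{178944129} \cdot \frac{1}{430255} = \frac{46492189938247}{76991606222895}$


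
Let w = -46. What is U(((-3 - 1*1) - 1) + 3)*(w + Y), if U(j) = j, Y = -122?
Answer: 336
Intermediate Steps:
U(((-3 - 1*1) - 1) + 3)*(w + Y) = (((-3 - 1*1) - 1) + 3)*(-46 - 122) = (((-3 - 1) - 1) + 3)*(-168) = ((-4 - 1) + 3)*(-168) = (-5 + 3)*(-168) = -2*(-168) = 336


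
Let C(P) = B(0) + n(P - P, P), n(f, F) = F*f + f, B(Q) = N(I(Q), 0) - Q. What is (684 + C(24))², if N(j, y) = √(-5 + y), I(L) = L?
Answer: (684 + I*√5)² ≈ 4.6785e+5 + 3059.0*I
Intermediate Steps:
B(Q) = -Q + I*√5 (B(Q) = √(-5 + 0) - Q = √(-5) - Q = I*√5 - Q = -Q + I*√5)
n(f, F) = f + F*f
C(P) = I*√5 (C(P) = (-1*0 + I*√5) + (P - P)*(1 + P) = (0 + I*√5) + 0*(1 + P) = I*√5 + 0 = I*√5)
(684 + C(24))² = (684 + I*√5)²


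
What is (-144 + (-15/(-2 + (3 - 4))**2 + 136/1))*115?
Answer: -3335/3 ≈ -1111.7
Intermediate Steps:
(-144 + (-15/(-2 + (3 - 4))**2 + 136/1))*115 = (-144 + (-15/(-2 - 1)**2 + 136*1))*115 = (-144 + (-15/((-3)**2) + 136))*115 = (-144 + (-15/9 + 136))*115 = (-144 + (-15*1/9 + 136))*115 = (-144 + (-5/3 + 136))*115 = (-144 + 403/3)*115 = -29/3*115 = -3335/3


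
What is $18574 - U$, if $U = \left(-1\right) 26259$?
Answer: $44833$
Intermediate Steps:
$U = -26259$
$18574 - U = 18574 - -26259 = 18574 + 26259 = 44833$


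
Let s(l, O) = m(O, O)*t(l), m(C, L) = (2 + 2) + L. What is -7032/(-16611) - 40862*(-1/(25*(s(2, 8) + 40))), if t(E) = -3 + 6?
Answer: 115353247/5260150 ≈ 21.930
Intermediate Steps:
t(E) = 3
m(C, L) = 4 + L
s(l, O) = 12 + 3*O (s(l, O) = (4 + O)*3 = 12 + 3*O)
-7032/(-16611) - 40862*(-1/(25*(s(2, 8) + 40))) = -7032/(-16611) - 40862*(-1/(25*((12 + 3*8) + 40))) = -7032*(-1/16611) - 40862*(-1/(25*((12 + 24) + 40))) = 2344/5537 - 40862*(-1/(25*(36 + 40))) = 2344/5537 - 40862/(76*(-25)) = 2344/5537 - 40862/(-1900) = 2344/5537 - 40862*(-1/1900) = 2344/5537 + 20431/950 = 115353247/5260150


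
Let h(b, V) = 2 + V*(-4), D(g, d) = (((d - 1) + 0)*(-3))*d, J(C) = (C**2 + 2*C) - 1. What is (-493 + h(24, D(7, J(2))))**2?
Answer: 169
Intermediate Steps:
J(C) = -1 + C**2 + 2*C
D(g, d) = d*(3 - 3*d) (D(g, d) = (((-1 + d) + 0)*(-3))*d = ((-1 + d)*(-3))*d = (3 - 3*d)*d = d*(3 - 3*d))
h(b, V) = 2 - 4*V
(-493 + h(24, D(7, J(2))))**2 = (-493 + (2 - 12*(-1 + 2**2 + 2*2)*(1 - (-1 + 2**2 + 2*2))))**2 = (-493 + (2 - 12*(-1 + 4 + 4)*(1 - (-1 + 4 + 4))))**2 = (-493 + (2 - 12*7*(1 - 1*7)))**2 = (-493 + (2 - 12*7*(1 - 7)))**2 = (-493 + (2 - 12*7*(-6)))**2 = (-493 + (2 - 4*(-126)))**2 = (-493 + (2 + 504))**2 = (-493 + 506)**2 = 13**2 = 169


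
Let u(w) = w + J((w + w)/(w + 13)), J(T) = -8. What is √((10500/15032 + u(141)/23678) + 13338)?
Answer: √6600810130829369339/22245481 ≈ 115.49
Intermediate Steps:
u(w) = -8 + w (u(w) = w - 8 = -8 + w)
√((10500/15032 + u(141)/23678) + 13338) = √((10500/15032 + (-8 + 141)/23678) + 13338) = √((10500*(1/15032) + 133*(1/23678)) + 13338) = √((2625/3758 + 133/23678) + 13338) = √(15663641/22245481 + 13338) = √(296725889219/22245481) = √6600810130829369339/22245481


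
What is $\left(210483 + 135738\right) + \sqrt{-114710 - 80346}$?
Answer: $346221 + 4 i \sqrt{12191} \approx 3.4622 \cdot 10^{5} + 441.65 i$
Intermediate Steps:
$\left(210483 + 135738\right) + \sqrt{-114710 - 80346} = 346221 + \sqrt{-195056} = 346221 + 4 i \sqrt{12191}$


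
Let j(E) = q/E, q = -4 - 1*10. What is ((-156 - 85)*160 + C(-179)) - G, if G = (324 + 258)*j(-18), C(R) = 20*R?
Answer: -127778/3 ≈ -42593.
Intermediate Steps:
q = -14 (q = -4 - 10 = -14)
j(E) = -14/E
G = 1358/3 (G = (324 + 258)*(-14/(-18)) = 582*(-14*(-1/18)) = 582*(7/9) = 1358/3 ≈ 452.67)
((-156 - 85)*160 + C(-179)) - G = ((-156 - 85)*160 + 20*(-179)) - 1*1358/3 = (-241*160 - 3580) - 1358/3 = (-38560 - 3580) - 1358/3 = -42140 - 1358/3 = -127778/3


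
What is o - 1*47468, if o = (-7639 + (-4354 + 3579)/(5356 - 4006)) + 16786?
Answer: -2069365/54 ≈ -38322.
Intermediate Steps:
o = 493907/54 (o = (-7639 - 775/1350) + 16786 = (-7639 - 775*1/1350) + 16786 = (-7639 - 31/54) + 16786 = -412537/54 + 16786 = 493907/54 ≈ 9146.4)
o - 1*47468 = 493907/54 - 1*47468 = 493907/54 - 47468 = -2069365/54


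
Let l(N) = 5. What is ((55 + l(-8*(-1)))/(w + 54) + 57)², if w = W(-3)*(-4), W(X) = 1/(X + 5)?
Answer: 571536/169 ≈ 3381.9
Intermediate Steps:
W(X) = 1/(5 + X)
w = -2 (w = -4/(5 - 3) = -4/2 = (½)*(-4) = -2)
((55 + l(-8*(-1)))/(w + 54) + 57)² = ((55 + 5)/(-2 + 54) + 57)² = (60/52 + 57)² = (60*(1/52) + 57)² = (15/13 + 57)² = (756/13)² = 571536/169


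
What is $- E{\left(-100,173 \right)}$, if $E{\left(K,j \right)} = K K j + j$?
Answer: $-1730173$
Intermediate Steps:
$E{\left(K,j \right)} = j + j K^{2}$ ($E{\left(K,j \right)} = K^{2} j + j = j K^{2} + j = j + j K^{2}$)
$- E{\left(-100,173 \right)} = - 173 \left(1 + \left(-100\right)^{2}\right) = - 173 \left(1 + 10000\right) = - 173 \cdot 10001 = \left(-1\right) 1730173 = -1730173$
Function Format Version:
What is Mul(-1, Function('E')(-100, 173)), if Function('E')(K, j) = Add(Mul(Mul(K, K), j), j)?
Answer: -1730173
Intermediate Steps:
Function('E')(K, j) = Add(j, Mul(j, Pow(K, 2))) (Function('E')(K, j) = Add(Mul(Pow(K, 2), j), j) = Add(Mul(j, Pow(K, 2)), j) = Add(j, Mul(j, Pow(K, 2))))
Mul(-1, Function('E')(-100, 173)) = Mul(-1, Mul(173, Add(1, Pow(-100, 2)))) = Mul(-1, Mul(173, Add(1, 10000))) = Mul(-1, Mul(173, 10001)) = Mul(-1, 1730173) = -1730173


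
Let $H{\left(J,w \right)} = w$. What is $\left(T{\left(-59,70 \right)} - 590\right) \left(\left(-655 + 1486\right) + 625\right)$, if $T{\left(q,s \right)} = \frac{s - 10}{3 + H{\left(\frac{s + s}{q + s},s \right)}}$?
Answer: $- \frac{62622560}{73} \approx -8.5784 \cdot 10^{5}$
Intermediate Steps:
$T{\left(q,s \right)} = \frac{-10 + s}{3 + s}$ ($T{\left(q,s \right)} = \frac{s - 10}{3 + s} = \frac{-10 + s}{3 + s}$)
$\left(T{\left(-59,70 \right)} - 590\right) \left(\left(-655 + 1486\right) + 625\right) = \left(\frac{-10 + 70}{3 + 70} - 590\right) \left(\left(-655 + 1486\right) + 625\right) = \left(\frac{1}{73} \cdot 60 - 590\right) \left(831 + 625\right) = \left(\frac{1}{73} \cdot 60 - 590\right) 1456 = \left(\frac{60}{73} - 590\right) 1456 = \left(- \frac{43010}{73}\right) 1456 = - \frac{62622560}{73}$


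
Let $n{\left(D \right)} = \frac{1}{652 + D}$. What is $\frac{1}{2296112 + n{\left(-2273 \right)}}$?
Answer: $\frac{1621}{3721997551} \approx 4.3552 \cdot 10^{-7}$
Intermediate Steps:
$\frac{1}{2296112 + n{\left(-2273 \right)}} = \frac{1}{2296112 + \frac{1}{652 - 2273}} = \frac{1}{2296112 + \frac{1}{-1621}} = \frac{1}{2296112 - \frac{1}{1621}} = \frac{1}{\frac{3721997551}{1621}} = \frac{1621}{3721997551}$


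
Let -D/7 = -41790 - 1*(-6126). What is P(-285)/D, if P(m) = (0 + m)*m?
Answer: 27075/83216 ≈ 0.32536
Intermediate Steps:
P(m) = m² (P(m) = m*m = m²)
D = 249648 (D = -7*(-41790 - 1*(-6126)) = -7*(-41790 + 6126) = -7*(-35664) = 249648)
P(-285)/D = (-285)²/249648 = 81225*(1/249648) = 27075/83216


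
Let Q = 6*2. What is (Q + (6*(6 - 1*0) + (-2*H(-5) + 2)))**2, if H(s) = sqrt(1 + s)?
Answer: 2484 - 400*I ≈ 2484.0 - 400.0*I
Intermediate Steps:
Q = 12
(Q + (6*(6 - 1*0) + (-2*H(-5) + 2)))**2 = (12 + (6*(6 - 1*0) + (-2*sqrt(1 - 5) + 2)))**2 = (12 + (6*(6 + 0) + (-4*I + 2)))**2 = (12 + (6*6 + (-4*I + 2)))**2 = (12 + (36 + (-4*I + 2)))**2 = (12 + (36 + (2 - 4*I)))**2 = (12 + (38 - 4*I))**2 = (50 - 4*I)**2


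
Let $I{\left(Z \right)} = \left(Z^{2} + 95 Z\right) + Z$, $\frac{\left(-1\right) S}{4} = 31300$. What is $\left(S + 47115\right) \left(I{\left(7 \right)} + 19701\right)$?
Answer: $-1594651870$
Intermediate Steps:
$S = -125200$ ($S = \left(-4\right) 31300 = -125200$)
$I{\left(Z \right)} = Z^{2} + 96 Z$
$\left(S + 47115\right) \left(I{\left(7 \right)} + 19701\right) = \left(-125200 + 47115\right) \left(7 \left(96 + 7\right) + 19701\right) = - 78085 \left(7 \cdot 103 + 19701\right) = - 78085 \left(721 + 19701\right) = \left(-78085\right) 20422 = -1594651870$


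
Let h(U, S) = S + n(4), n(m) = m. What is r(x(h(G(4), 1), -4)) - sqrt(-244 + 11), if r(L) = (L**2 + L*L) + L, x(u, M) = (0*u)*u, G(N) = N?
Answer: -I*sqrt(233) ≈ -15.264*I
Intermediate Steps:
h(U, S) = 4 + S (h(U, S) = S + 4 = 4 + S)
x(u, M) = 0 (x(u, M) = 0*u = 0)
r(L) = L + 2*L**2 (r(L) = (L**2 + L**2) + L = 2*L**2 + L = L + 2*L**2)
r(x(h(G(4), 1), -4)) - sqrt(-244 + 11) = 0*(1 + 2*0) - sqrt(-244 + 11) = 0*(1 + 0) - sqrt(-233) = 0*1 - I*sqrt(233) = 0 - I*sqrt(233) = -I*sqrt(233)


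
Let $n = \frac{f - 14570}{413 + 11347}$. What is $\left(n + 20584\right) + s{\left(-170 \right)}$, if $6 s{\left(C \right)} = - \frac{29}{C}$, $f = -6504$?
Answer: $\frac{2057400353}{99960} \approx 20582.0$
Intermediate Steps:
$s{\left(C \right)} = - \frac{29}{6 C}$ ($s{\left(C \right)} = \frac{\left(-29\right) \frac{1}{C}}{6} = - \frac{29}{6 C}$)
$n = - \frac{10537}{5880}$ ($n = \frac{-6504 - 14570}{413 + 11347} = - \frac{21074}{11760} = \left(-21074\right) \frac{1}{11760} = - \frac{10537}{5880} \approx -1.792$)
$\left(n + 20584\right) + s{\left(-170 \right)} = \left(- \frac{10537}{5880} + 20584\right) - \frac{29}{6 \left(-170\right)} = \frac{121023383}{5880} - - \frac{29}{1020} = \frac{121023383}{5880} + \frac{29}{1020} = \frac{2057400353}{99960}$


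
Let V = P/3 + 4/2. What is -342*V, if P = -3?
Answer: -342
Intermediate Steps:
V = 1 (V = -3/3 + 4/2 = -3*⅓ + 4*(½) = -1 + 2 = 1)
-342*V = -342*1 = -342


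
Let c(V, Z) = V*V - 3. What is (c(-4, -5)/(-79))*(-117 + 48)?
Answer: 897/79 ≈ 11.354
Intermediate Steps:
c(V, Z) = -3 + V² (c(V, Z) = V² - 3 = -3 + V²)
(c(-4, -5)/(-79))*(-117 + 48) = ((-3 + (-4)²)/(-79))*(-117 + 48) = ((-3 + 16)*(-1/79))*(-69) = (13*(-1/79))*(-69) = -13/79*(-69) = 897/79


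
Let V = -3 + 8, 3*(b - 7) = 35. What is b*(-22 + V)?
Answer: -952/3 ≈ -317.33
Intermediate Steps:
b = 56/3 (b = 7 + (⅓)*35 = 7 + 35/3 = 56/3 ≈ 18.667)
V = 5
b*(-22 + V) = 56*(-22 + 5)/3 = (56/3)*(-17) = -952/3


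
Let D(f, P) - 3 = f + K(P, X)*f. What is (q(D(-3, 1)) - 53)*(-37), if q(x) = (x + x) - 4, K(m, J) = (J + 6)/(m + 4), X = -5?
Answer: 10767/5 ≈ 2153.4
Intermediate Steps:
K(m, J) = (6 + J)/(4 + m)
D(f, P) = 3 + f + f/(4 + P) (D(f, P) = 3 + (f + ((6 - 5)/(4 + P))*f) = 3 + (f + (1/(4 + P))*f) = 3 + (f + f/(4 + P)) = 3 + f + f/(4 + P))
q(x) = -4 + 2*x (q(x) = 2*x - 4 = -4 + 2*x)
(q(D(-3, 1)) - 53)*(-37) = ((-4 + 2*((-3 + (3 - 3)*(4 + 1))/(4 + 1))) - 53)*(-37) = ((-4 + 2*((-3 + 0*5)/5)) - 53)*(-37) = ((-4 + 2*((-3 + 0)/5)) - 53)*(-37) = ((-4 + 2*((⅕)*(-3))) - 53)*(-37) = ((-4 + 2*(-⅗)) - 53)*(-37) = ((-4 - 6/5) - 53)*(-37) = (-26/5 - 53)*(-37) = -291/5*(-37) = 10767/5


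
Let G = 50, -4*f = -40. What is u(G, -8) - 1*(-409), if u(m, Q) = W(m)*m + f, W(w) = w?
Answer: 2919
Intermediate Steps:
f = 10 (f = -¼*(-40) = 10)
u(m, Q) = 10 + m² (u(m, Q) = m*m + 10 = m² + 10 = 10 + m²)
u(G, -8) - 1*(-409) = (10 + 50²) - 1*(-409) = (10 + 2500) + 409 = 2510 + 409 = 2919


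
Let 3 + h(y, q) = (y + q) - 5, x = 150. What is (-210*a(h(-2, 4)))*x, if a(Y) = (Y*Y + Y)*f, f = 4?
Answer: -3780000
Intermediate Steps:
h(y, q) = -8 + q + y (h(y, q) = -3 + ((y + q) - 5) = -3 + ((q + y) - 5) = -3 + (-5 + q + y) = -8 + q + y)
a(Y) = 4*Y + 4*Y² (a(Y) = (Y*Y + Y)*4 = (Y² + Y)*4 = (Y + Y²)*4 = 4*Y + 4*Y²)
(-210*a(h(-2, 4)))*x = -840*(-8 + 4 - 2)*(1 + (-8 + 4 - 2))*150 = -840*(-6)*(1 - 6)*150 = -840*(-6)*(-5)*150 = -210*120*150 = -25200*150 = -3780000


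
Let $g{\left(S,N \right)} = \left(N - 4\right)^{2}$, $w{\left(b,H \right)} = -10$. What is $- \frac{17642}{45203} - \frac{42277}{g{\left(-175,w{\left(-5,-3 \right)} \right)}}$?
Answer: $- \frac{1914505063}{8859788} \approx -216.09$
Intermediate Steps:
$g{\left(S,N \right)} = \left(-4 + N\right)^{2}$
$- \frac{17642}{45203} - \frac{42277}{g{\left(-175,w{\left(-5,-3 \right)} \right)}} = - \frac{17642}{45203} - \frac{42277}{\left(-4 - 10\right)^{2}} = \left(-17642\right) \frac{1}{45203} - \frac{42277}{\left(-14\right)^{2}} = - \frac{17642}{45203} - \frac{42277}{196} = - \frac{1914505063}{8859788}$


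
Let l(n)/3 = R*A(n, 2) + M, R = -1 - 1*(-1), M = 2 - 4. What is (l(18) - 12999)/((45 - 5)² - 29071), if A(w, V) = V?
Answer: 4335/9157 ≈ 0.47341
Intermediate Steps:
M = -2
R = 0 (R = -1 + 1 = 0)
l(n) = -6 (l(n) = 3*(0*2 - 2) = 3*(0 - 2) = 3*(-2) = -6)
(l(18) - 12999)/((45 - 5)² - 29071) = (-6 - 12999)/((45 - 5)² - 29071) = -13005/(40² - 29071) = -13005/(1600 - 29071) = -13005/(-27471) = -13005*(-1/27471) = 4335/9157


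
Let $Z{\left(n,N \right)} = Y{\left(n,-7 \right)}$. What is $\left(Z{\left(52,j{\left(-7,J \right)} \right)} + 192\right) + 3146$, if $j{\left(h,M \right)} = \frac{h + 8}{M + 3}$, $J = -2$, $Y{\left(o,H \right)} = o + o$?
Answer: $3442$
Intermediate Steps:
$Y{\left(o,H \right)} = 2 o$
$j{\left(h,M \right)} = \frac{8 + h}{3 + M}$
$Z{\left(n,N \right)} = 2 n$
$\left(Z{\left(52,j{\left(-7,J \right)} \right)} + 192\right) + 3146 = \left(2 \cdot 52 + 192\right) + 3146 = \left(104 + 192\right) + 3146 = 296 + 3146 = 3442$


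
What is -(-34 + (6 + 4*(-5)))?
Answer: 48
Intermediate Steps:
-(-34 + (6 + 4*(-5))) = -(-34 + (6 - 20)) = -(-34 - 14) = -1*(-48) = 48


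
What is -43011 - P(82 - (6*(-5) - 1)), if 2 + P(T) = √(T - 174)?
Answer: -43009 - I*√61 ≈ -43009.0 - 7.8102*I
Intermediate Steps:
P(T) = -2 + √(-174 + T) (P(T) = -2 + √(T - 174) = -2 + √(-174 + T))
-43011 - P(82 - (6*(-5) - 1)) = -43011 - (-2 + √(-174 + (82 - (6*(-5) - 1)))) = -43011 - (-2 + √(-174 + (82 - (-30 - 1)))) = -43011 - (-2 + √(-174 + (82 - 1*(-31)))) = -43011 - (-2 + √(-174 + (82 + 31))) = -43011 - (-2 + √(-174 + 113)) = -43011 - (-2 + √(-61)) = -43011 - (-2 + I*√61) = -43011 + (2 - I*√61) = -43009 - I*√61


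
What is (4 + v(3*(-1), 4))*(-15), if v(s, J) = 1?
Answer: -75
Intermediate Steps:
(4 + v(3*(-1), 4))*(-15) = (4 + 1)*(-15) = 5*(-15) = -75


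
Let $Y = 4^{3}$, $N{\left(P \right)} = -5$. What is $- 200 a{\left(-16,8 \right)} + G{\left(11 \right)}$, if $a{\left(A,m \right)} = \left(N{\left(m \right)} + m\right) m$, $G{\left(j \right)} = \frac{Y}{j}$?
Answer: $- \frac{52736}{11} \approx -4794.2$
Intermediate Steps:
$Y = 64$
$G{\left(j \right)} = \frac{64}{j}$
$a{\left(A,m \right)} = m \left(-5 + m\right)$ ($a{\left(A,m \right)} = \left(-5 + m\right) m = m \left(-5 + m\right)$)
$- 200 a{\left(-16,8 \right)} + G{\left(11 \right)} = - 200 \cdot 8 \left(-5 + 8\right) + \frac{64}{11} = - 200 \cdot 8 \cdot 3 + 64 \cdot \frac{1}{11} = \left(-200\right) 24 + \frac{64}{11} = -4800 + \frac{64}{11} = - \frac{52736}{11}$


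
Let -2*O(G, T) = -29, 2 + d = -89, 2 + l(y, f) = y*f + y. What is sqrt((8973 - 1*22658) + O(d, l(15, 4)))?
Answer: I*sqrt(54682)/2 ≈ 116.92*I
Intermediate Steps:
l(y, f) = -2 + y + f*y (l(y, f) = -2 + (y*f + y) = -2 + (f*y + y) = -2 + (y + f*y) = -2 + y + f*y)
d = -91 (d = -2 - 89 = -91)
O(G, T) = 29/2 (O(G, T) = -1/2*(-29) = 29/2)
sqrt((8973 - 1*22658) + O(d, l(15, 4))) = sqrt((8973 - 1*22658) + 29/2) = sqrt((8973 - 22658) + 29/2) = sqrt(-13685 + 29/2) = sqrt(-27341/2) = I*sqrt(54682)/2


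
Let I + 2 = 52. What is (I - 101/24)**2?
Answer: 1207801/576 ≈ 2096.9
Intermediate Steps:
I = 50 (I = -2 + 52 = 50)
(I - 101/24)**2 = (50 - 101/24)**2 = (1099/24)**2 = 1207801/576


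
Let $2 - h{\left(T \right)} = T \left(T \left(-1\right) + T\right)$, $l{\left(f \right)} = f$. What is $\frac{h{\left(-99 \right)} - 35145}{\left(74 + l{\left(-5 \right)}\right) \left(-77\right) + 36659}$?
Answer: $- \frac{35143}{31346} \approx -1.1211$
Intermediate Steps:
$h{\left(T \right)} = 2$ ($h{\left(T \right)} = 2 - T \left(T \left(-1\right) + T\right) = 2 - T \left(- T + T\right) = 2 - T 0 = 2 - 0 = 2 + 0 = 2$)
$\frac{h{\left(-99 \right)} - 35145}{\left(74 + l{\left(-5 \right)}\right) \left(-77\right) + 36659} = \frac{2 - 35145}{\left(74 - 5\right) \left(-77\right) + 36659} = - \frac{35143}{69 \left(-77\right) + 36659} = - \frac{35143}{-5313 + 36659} = - \frac{35143}{31346}$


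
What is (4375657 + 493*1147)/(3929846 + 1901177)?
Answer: 4941128/5831023 ≈ 0.84739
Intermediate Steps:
(4375657 + 493*1147)/(3929846 + 1901177) = (4375657 + 565471)/5831023 = 4941128*(1/5831023) = 4941128/5831023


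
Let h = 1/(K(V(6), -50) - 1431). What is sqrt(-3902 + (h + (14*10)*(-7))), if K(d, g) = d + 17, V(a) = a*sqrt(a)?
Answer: sqrt(-13806298 + 58584*sqrt(6))/(2*sqrt(707 - 3*sqrt(6))) ≈ 69.871*I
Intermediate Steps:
V(a) = a**(3/2)
K(d, g) = 17 + d
h = 1/(-1414 + 6*sqrt(6)) (h = 1/((17 + 6**(3/2)) - 1431) = 1/((17 + 6*sqrt(6)) - 1431) = 1/(-1414 + 6*sqrt(6)) ≈ -0.00071464)
sqrt(-3902 + (h + (14*10)*(-7))) = sqrt(-3902 + ((-707/999590 - 3*sqrt(6)/999590) + (14*10)*(-7))) = sqrt(-3902 + ((-707/999590 - 3*sqrt(6)/999590) + 140*(-7))) = sqrt(-3902 + ((-707/999590 - 3*sqrt(6)/999590) - 980)) = sqrt(-3902 + (-979598907/999590 - 3*sqrt(6)/999590)) = sqrt(-4879999087/999590 - 3*sqrt(6)/999590)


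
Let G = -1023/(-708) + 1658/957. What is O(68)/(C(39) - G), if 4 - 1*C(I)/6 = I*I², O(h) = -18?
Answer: 4065336/80379185905 ≈ 5.0577e-5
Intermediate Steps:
C(I) = 24 - 6*I³ (C(I) = 24 - 6*I*I² = 24 - 6*I³)
G = 717625/225852 (G = -1023*(-1/708) + 1658*(1/957) = 341/236 + 1658/957 = 717625/225852 ≈ 3.1774)
O(68)/(C(39) - G) = -18/((24 - 6*39³) - 1*717625/225852) = -18/((24 - 6*59319) - 717625/225852) = -18/((24 - 355914) - 717625/225852) = -18/(-355890 - 717625/225852) = -18/(-80379185905/225852) = -18*(-225852/80379185905) = 4065336/80379185905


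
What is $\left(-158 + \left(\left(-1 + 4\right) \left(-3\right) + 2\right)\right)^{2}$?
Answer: $27225$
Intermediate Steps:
$\left(-158 + \left(\left(-1 + 4\right) \left(-3\right) + 2\right)\right)^{2} = \left(-158 + \left(3 \left(-3\right) + 2\right)\right)^{2} = \left(-158 + \left(-9 + 2\right)\right)^{2} = \left(-158 - 7\right)^{2} = \left(-165\right)^{2} = 27225$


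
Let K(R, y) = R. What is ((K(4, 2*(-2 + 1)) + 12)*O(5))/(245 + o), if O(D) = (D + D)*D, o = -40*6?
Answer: 160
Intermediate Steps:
o = -240
O(D) = 2*D² (O(D) = (2*D)*D = 2*D²)
((K(4, 2*(-2 + 1)) + 12)*O(5))/(245 + o) = ((4 + 12)*(2*5²))/(245 - 240) = (16*(2*25))/5 = (16*50)*(⅕) = 800*(⅕) = 160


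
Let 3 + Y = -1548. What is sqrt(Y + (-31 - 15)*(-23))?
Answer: I*sqrt(493) ≈ 22.204*I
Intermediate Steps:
Y = -1551 (Y = -3 - 1548 = -1551)
sqrt(Y + (-31 - 15)*(-23)) = sqrt(-1551 + (-31 - 15)*(-23)) = sqrt(-1551 - 46*(-23)) = sqrt(-1551 + 1058) = sqrt(-493) = I*sqrt(493)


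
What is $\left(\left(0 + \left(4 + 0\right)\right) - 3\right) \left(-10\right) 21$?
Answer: $-210$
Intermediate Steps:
$\left(\left(0 + \left(4 + 0\right)\right) - 3\right) \left(-10\right) 21 = \left(\left(0 + 4\right) - 3\right) \left(-10\right) 21 = \left(4 - 3\right) \left(-10\right) 21 = 1 \left(-10\right) 21 = \left(-10\right) 21 = -210$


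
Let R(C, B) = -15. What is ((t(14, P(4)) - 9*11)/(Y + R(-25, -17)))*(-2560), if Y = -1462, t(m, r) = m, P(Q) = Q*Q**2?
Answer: -217600/1477 ≈ -147.33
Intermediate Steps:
P(Q) = Q**3
((t(14, P(4)) - 9*11)/(Y + R(-25, -17)))*(-2560) = ((14 - 9*11)/(-1462 - 15))*(-2560) = ((14 - 99)/(-1477))*(-2560) = -85*(-1/1477)*(-2560) = (85/1477)*(-2560) = -217600/1477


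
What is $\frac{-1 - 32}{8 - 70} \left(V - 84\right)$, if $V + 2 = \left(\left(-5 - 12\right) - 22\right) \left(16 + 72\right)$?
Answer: $- \frac{58047}{31} \approx -1872.5$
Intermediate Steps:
$V = -3434$ ($V = -2 + \left(\left(-5 - 12\right) - 22\right) \left(16 + 72\right) = -2 + \left(-17 - 22\right) 88 = -2 - 3432 = -3434$)
$\frac{-1 - 32}{8 - 70} \left(V - 84\right) = \frac{-1 - 32}{8 - 70} \left(-3434 - 84\right) = - \frac{33}{-62} \left(-3518\right) = \left(-33\right) \left(- \frac{1}{62}\right) \left(-3518\right) = \frac{33}{62} \left(-3518\right) = - \frac{58047}{31}$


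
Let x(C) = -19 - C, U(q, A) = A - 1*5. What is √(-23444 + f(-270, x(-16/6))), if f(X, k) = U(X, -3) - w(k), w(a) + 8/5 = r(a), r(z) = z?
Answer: I*√5272665/15 ≈ 153.08*I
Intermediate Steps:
U(q, A) = -5 + A (U(q, A) = A - 5 = -5 + A)
w(a) = -8/5 + a
f(X, k) = -32/5 - k (f(X, k) = (-5 - 3) - (-8/5 + k) = -8 + (8/5 - k) = -32/5 - k)
√(-23444 + f(-270, x(-16/6))) = √(-23444 + (-32/5 - (-19 - (-16)/6))) = √(-23444 + (-32/5 - (-19 - 1*(-8/3)))) = √(-23444 + (-32/5 - (-19 + 8/3))) = √(-23444 + (-32/5 - 1*(-49/3))) = √(-23444 + (-32/5 + 49/3)) = √(-23444 + 149/15) = √(-351511/15) = I*√5272665/15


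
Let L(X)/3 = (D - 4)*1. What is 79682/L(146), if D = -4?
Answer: -39841/12 ≈ -3320.1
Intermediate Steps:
L(X) = -24 (L(X) = 3*((-4 - 4)*1) = 3*(-8*1) = 3*(-8) = -24)
79682/L(146) = 79682/(-24) = 79682*(-1/24) = -39841/12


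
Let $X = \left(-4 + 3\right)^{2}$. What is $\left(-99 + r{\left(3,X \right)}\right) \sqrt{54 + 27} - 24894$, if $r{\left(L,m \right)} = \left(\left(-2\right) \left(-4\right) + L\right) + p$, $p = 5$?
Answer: $-25641$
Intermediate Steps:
$X = 1$ ($X = \left(-1\right)^{2} = 1$)
$r{\left(L,m \right)} = 13 + L$ ($r{\left(L,m \right)} = \left(\left(-2\right) \left(-4\right) + L\right) + 5 = \left(8 + L\right) + 5 = 13 + L$)
$\left(-99 + r{\left(3,X \right)}\right) \sqrt{54 + 27} - 24894 = \left(-99 + \left(13 + 3\right)\right) \sqrt{54 + 27} - 24894 = \left(-99 + 16\right) \sqrt{81} - 24894 = \left(-83\right) 9 - 24894 = -747 - 24894 = -25641$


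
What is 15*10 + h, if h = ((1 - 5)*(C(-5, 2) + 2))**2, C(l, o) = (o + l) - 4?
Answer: 550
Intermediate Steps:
C(l, o) = -4 + l + o (C(l, o) = (l + o) - 4 = -4 + l + o)
h = 400 (h = ((1 - 5)*((-4 - 5 + 2) + 2))**2 = (-4*(-7 + 2))**2 = (-4*(-5))**2 = 20**2 = 400)
15*10 + h = 15*10 + 400 = 150 + 400 = 550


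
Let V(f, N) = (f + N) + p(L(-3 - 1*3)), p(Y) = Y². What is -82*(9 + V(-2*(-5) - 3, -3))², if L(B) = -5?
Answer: -118408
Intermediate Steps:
V(f, N) = 25 + N + f (V(f, N) = (f + N) + (-5)² = (N + f) + 25 = 25 + N + f)
-82*(9 + V(-2*(-5) - 3, -3))² = -82*(9 + (25 - 3 + (-2*(-5) - 3)))² = -82*(9 + (25 - 3 + (10 - 3)))² = -82*(9 + (25 - 3 + 7))² = -82*(9 + 29)² = -82*38² = -82*1444 = -118408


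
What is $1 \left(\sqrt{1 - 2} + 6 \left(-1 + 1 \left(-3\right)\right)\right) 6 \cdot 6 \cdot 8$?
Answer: $-6912 + 288 i \approx -6912.0 + 288.0 i$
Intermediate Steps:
$1 \left(\sqrt{1 - 2} + 6 \left(-1 + 1 \left(-3\right)\right)\right) 6 \cdot 6 \cdot 8 = 1 \left(\sqrt{-1} + 6 \left(-1 - 3\right)\right) 6 \cdot 6 \cdot 8 = 1 \left(i + 6 \left(-4\right)\right) 6 \cdot 6 \cdot 8 = 1 \left(i - 24\right) 6 \cdot 6 \cdot 8 = 1 \left(-24 + i\right) 6 \cdot 6 \cdot 8 = \left(-24 + i\right) 6 \cdot 6 \cdot 8 = \left(-144 + 6 i\right) 6 \cdot 8 = \left(-864 + 36 i\right) 8 = -6912 + 288 i$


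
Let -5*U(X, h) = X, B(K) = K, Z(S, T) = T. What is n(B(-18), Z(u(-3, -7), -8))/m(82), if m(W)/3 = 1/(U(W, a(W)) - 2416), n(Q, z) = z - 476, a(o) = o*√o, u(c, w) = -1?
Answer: 1962136/5 ≈ 3.9243e+5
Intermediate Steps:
a(o) = o^(3/2)
n(Q, z) = -476 + z
U(X, h) = -X/5
m(W) = 3/(-2416 - W/5) (m(W) = 3/(-W/5 - 2416) = 3/(-2416 - W/5))
n(B(-18), Z(u(-3, -7), -8))/m(82) = (-476 - 8)/((-15/(12080 + 82))) = -484/((-15/12162)) = -484/((-15*1/12162)) = -484/(-5/4054) = -484*(-4054/5) = 1962136/5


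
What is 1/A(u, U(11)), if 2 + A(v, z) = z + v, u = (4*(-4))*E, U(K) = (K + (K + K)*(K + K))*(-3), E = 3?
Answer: -1/1535 ≈ -0.00065147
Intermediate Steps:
U(K) = -12*K² - 3*K (U(K) = (K + (2*K)*(2*K))*(-3) = (K + 4*K²)*(-3) = -12*K² - 3*K)
u = -48 (u = (4*(-4))*3 = -16*3 = -48)
A(v, z) = -2 + v + z (A(v, z) = -2 + (z + v) = -2 + (v + z) = -2 + v + z)
1/A(u, U(11)) = 1/(-2 - 48 - 3*11*(1 + 4*11)) = 1/(-2 - 48 - 3*11*(1 + 44)) = 1/(-2 - 48 - 3*11*45) = 1/(-2 - 48 - 1485) = 1/(-1535) = -1/1535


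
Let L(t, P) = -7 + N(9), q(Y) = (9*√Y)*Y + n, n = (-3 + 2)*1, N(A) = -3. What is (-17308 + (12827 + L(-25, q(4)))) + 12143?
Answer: 7652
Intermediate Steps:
n = -1 (n = -1*1 = -1)
q(Y) = -1 + 9*Y^(3/2) (q(Y) = (9*√Y)*Y - 1 = 9*Y^(3/2) - 1 = -1 + 9*Y^(3/2))
L(t, P) = -10 (L(t, P) = -7 - 3 = -10)
(-17308 + (12827 + L(-25, q(4)))) + 12143 = (-17308 + (12827 - 10)) + 12143 = (-17308 + 12817) + 12143 = -4491 + 12143 = 7652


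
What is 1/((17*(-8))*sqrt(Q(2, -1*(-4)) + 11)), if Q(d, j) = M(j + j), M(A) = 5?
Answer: -1/544 ≈ -0.0018382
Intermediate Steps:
Q(d, j) = 5
1/((17*(-8))*sqrt(Q(2, -1*(-4)) + 11)) = 1/((17*(-8))*sqrt(5 + 11)) = 1/(-136*sqrt(16)) = 1/(-136*4) = 1/(-544) = -1/544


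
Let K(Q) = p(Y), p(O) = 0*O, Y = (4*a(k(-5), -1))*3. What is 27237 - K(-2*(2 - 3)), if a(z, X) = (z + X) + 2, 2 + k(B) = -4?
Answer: 27237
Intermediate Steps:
k(B) = -6 (k(B) = -2 - 4 = -6)
a(z, X) = 2 + X + z (a(z, X) = (X + z) + 2 = 2 + X + z)
Y = -60 (Y = (4*(2 - 1 - 6))*3 = (4*(-5))*3 = -20*3 = -60)
p(O) = 0
K(Q) = 0
27237 - K(-2*(2 - 3)) = 27237 - 1*0 = 27237 + 0 = 27237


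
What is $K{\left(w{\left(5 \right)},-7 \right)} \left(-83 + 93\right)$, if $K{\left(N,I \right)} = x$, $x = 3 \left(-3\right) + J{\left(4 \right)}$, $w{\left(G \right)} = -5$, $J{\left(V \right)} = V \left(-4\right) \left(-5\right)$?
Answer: $710$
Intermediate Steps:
$J{\left(V \right)} = 20 V$ ($J{\left(V \right)} = - 4 V \left(-5\right) = 20 V$)
$x = 71$ ($x = 3 \left(-3\right) + 20 \cdot 4 = -9 + 80 = 71$)
$K{\left(N,I \right)} = 71$
$K{\left(w{\left(5 \right)},-7 \right)} \left(-83 + 93\right) = 71 \left(-83 + 93\right) = 71 \cdot 10 = 710$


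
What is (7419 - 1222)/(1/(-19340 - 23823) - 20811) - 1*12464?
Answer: -11196244859127/898265194 ≈ -12464.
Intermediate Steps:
(7419 - 1222)/(1/(-19340 - 23823) - 20811) - 1*12464 = 6197/(1/(-43163) - 20811) - 12464 = 6197/(-1/43163 - 20811) - 12464 = 6197/(-898265194/43163) - 12464 = 6197*(-43163/898265194) - 12464 = -267481111/898265194 - 12464 = -11196244859127/898265194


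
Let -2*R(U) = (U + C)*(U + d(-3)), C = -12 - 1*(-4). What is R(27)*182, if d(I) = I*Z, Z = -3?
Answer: -62244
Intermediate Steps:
d(I) = -3*I (d(I) = I*(-3) = -3*I)
C = -8 (C = -12 + 4 = -8)
R(U) = -(-8 + U)*(9 + U)/2 (R(U) = -(U - 8)*(U - 3*(-3))/2 = -(-8 + U)*(U + 9)/2 = -(-8 + U)*(9 + U)/2)
R(27)*182 = (36 - ½*27 - ½*27²)*182 = (36 - 27/2 - ½*729)*182 = (36 - 27/2 - 729/2)*182 = -342*182 = -62244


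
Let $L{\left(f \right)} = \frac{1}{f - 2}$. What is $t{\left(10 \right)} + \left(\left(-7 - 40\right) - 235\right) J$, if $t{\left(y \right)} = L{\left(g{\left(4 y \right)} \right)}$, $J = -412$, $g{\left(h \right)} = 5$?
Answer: $\frac{348553}{3} \approx 1.1618 \cdot 10^{5}$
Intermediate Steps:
$L{\left(f \right)} = \frac{1}{-2 + f}$
$t{\left(y \right)} = \frac{1}{3}$ ($t{\left(y \right)} = \frac{1}{-2 + 5} = \frac{1}{3}$)
$t{\left(10 \right)} + \left(\left(-7 - 40\right) - 235\right) J = \frac{1}{3} + \left(\left(-7 - 40\right) - 235\right) \left(-412\right) = \frac{1}{3} + \left(-47 - 235\right) \left(-412\right) = \frac{1}{3} - -116184 = \frac{1}{3} + 116184 = \frac{348553}{3}$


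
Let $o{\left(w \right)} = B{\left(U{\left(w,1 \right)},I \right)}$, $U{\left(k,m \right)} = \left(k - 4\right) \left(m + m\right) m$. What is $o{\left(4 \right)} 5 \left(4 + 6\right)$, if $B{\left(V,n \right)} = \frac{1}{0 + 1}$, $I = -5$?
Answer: $50$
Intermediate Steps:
$U{\left(k,m \right)} = 2 m^{2} \left(-4 + k\right)$ ($U{\left(k,m \right)} = \left(-4 + k\right) 2 m m = 2 m \left(-4 + k\right) m = 2 m^{2} \left(-4 + k\right)$)
$B{\left(V,n \right)} = 1$ ($B{\left(V,n \right)} = 1^{-1} = 1$)
$o{\left(w \right)} = 1$
$o{\left(4 \right)} 5 \left(4 + 6\right) = 1 \cdot 5 \left(4 + 6\right) = 5 \cdot 10 = 50$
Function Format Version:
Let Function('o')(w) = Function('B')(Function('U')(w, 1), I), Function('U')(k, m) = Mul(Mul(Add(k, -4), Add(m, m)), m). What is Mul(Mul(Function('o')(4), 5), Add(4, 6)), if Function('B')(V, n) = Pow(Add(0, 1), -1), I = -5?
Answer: 50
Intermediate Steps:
Function('U')(k, m) = Mul(2, Pow(m, 2), Add(-4, k)) (Function('U')(k, m) = Mul(Mul(Add(-4, k), Mul(2, m)), m) = Mul(Mul(2, m, Add(-4, k)), m) = Mul(2, Pow(m, 2), Add(-4, k)))
Function('B')(V, n) = 1 (Function('B')(V, n) = Pow(1, -1) = 1)
Function('o')(w) = 1
Mul(Mul(Function('o')(4), 5), Add(4, 6)) = Mul(Mul(1, 5), Add(4, 6)) = Mul(5, 10) = 50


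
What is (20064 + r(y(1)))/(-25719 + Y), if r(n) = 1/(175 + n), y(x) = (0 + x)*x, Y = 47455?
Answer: 3531265/3825536 ≈ 0.92308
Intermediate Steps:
y(x) = x² (y(x) = x*x = x²)
(20064 + r(y(1)))/(-25719 + Y) = (20064 + 1/(175 + 1²))/(-25719 + 47455) = (20064 + 1/(175 + 1))/21736 = (20064 + 1/176)*(1/21736) = (3531265/176)*(1/21736) = 3531265/3825536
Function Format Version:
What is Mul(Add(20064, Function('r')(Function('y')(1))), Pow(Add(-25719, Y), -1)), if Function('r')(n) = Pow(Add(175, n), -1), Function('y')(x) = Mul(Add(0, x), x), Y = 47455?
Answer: Rational(3531265, 3825536) ≈ 0.92308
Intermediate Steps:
Function('y')(x) = Pow(x, 2) (Function('y')(x) = Mul(x, x) = Pow(x, 2))
Mul(Add(20064, Function('r')(Function('y')(1))), Pow(Add(-25719, Y), -1)) = Mul(Add(20064, Pow(Add(175, Pow(1, 2)), -1)), Pow(Add(-25719, 47455), -1)) = Mul(Add(20064, Pow(Add(175, 1), -1)), Pow(21736, -1)) = Mul(Add(20064, Pow(176, -1)), Rational(1, 21736)) = Mul(Add(20064, Rational(1, 176)), Rational(1, 21736)) = Mul(Rational(3531265, 176), Rational(1, 21736)) = Rational(3531265, 3825536)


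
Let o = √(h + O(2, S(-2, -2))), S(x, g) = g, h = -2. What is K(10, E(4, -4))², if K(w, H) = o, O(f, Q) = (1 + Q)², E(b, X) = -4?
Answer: -1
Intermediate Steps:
o = I (o = √(-2 + (1 - 2)²) = √(-2 + (-1)²) = √(-2 + 1) = √(-1) = I ≈ 1.0*I)
K(w, H) = I
K(10, E(4, -4))² = I² = -1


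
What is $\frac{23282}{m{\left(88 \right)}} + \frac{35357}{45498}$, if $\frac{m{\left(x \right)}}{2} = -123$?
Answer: $- \frac{58365923}{621806} \approx -93.865$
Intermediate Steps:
$m{\left(x \right)} = -246$ ($m{\left(x \right)} = 2 \left(-123\right) = -246$)
$\frac{23282}{m{\left(88 \right)}} + \frac{35357}{45498} = \frac{23282}{-246} + \frac{35357}{45498} = 23282 \left(- \frac{1}{246}\right) + 35357 \cdot \frac{1}{45498} = - \frac{11641}{123} + \frac{35357}{45498} = - \frac{58365923}{621806}$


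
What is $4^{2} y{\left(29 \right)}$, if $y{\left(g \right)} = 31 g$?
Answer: $14384$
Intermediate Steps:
$4^{2} y{\left(29 \right)} = 4^{2} \cdot 31 \cdot 29 = 16 \cdot 899 = 14384$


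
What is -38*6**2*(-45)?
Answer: 61560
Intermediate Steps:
-38*6**2*(-45) = -38*36*(-45) = -1368*(-45) = 61560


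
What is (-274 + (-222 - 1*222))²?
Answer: 515524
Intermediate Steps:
(-274 + (-222 - 1*222))² = (-274 + (-222 - 222))² = (-274 - 444)² = (-718)² = 515524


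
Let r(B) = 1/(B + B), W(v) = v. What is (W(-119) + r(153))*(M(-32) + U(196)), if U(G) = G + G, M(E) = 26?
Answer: -7610317/153 ≈ -49741.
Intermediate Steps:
U(G) = 2*G
r(B) = 1/(2*B)
(W(-119) + r(153))*(M(-32) + U(196)) = (-119 + (½)/153)*(26 + 2*196) = (-119 + (½)*(1/153))*(26 + 392) = (-119 + 1/306)*418 = -36413/306*418 = -7610317/153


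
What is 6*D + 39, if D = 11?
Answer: 105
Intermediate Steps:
6*D + 39 = 6*11 + 39 = 66 + 39 = 105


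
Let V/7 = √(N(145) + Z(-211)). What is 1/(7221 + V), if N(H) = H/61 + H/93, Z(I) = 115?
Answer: 40964733/295773275468 - 35*√153108597/295773275468 ≈ 0.00013704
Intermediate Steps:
N(H) = 154*H/5673 (N(H) = H*(1/61) + H*(1/93) = H/61 + H/93 = 154*H/5673)
V = 35*√153108597/5673 (V = 7*√((154/5673)*145 + 115) = 7*√(22330/5673 + 115) = 7*√(674725/5673) = 7*(5*√153108597/5673) = 35*√153108597/5673 ≈ 76.340)
1/(7221 + V) = 1/(7221 + 35*√153108597/5673)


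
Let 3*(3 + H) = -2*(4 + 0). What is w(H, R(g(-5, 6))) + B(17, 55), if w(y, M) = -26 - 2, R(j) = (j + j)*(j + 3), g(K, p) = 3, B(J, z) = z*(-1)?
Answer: -83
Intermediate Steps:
B(J, z) = -z
H = -17/3 (H = -3 + (-2*(4 + 0))/3 = -3 + (-2*4)/3 = -3 + (⅓)*(-8) = -3 - 8/3 = -17/3 ≈ -5.6667)
R(j) = 2*j*(3 + j) (R(j) = (2*j)*(3 + j) = 2*j*(3 + j))
w(y, M) = -28
w(H, R(g(-5, 6))) + B(17, 55) = -28 - 1*55 = -28 - 55 = -83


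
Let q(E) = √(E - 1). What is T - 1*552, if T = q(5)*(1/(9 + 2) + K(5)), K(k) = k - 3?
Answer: -6026/11 ≈ -547.82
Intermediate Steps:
K(k) = -3 + k
q(E) = √(-1 + E)
T = 46/11 (T = √(-1 + 5)*(1/(9 + 2) + (-3 + 5)) = √4*(1/11 + 2) = 2*(1/11 + 2) = 2*(23/11) = 46/11 ≈ 4.1818)
T - 1*552 = 46/11 - 1*552 = 46/11 - 552 = -6026/11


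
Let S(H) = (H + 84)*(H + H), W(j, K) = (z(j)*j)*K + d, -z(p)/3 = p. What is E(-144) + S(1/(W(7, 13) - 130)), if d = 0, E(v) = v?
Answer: -600200950/4165681 ≈ -144.08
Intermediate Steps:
z(p) = -3*p
W(j, K) = -3*K*j² (W(j, K) = ((-3*j)*j)*K + 0 = (-3*j²)*K + 0 = -3*K*j² + 0 = -3*K*j²)
S(H) = 2*H*(84 + H) (S(H) = (84 + H)*(2*H) = 2*H*(84 + H))
E(-144) + S(1/(W(7, 13) - 130)) = -144 + 2*(84 + 1/(-3*13*7² - 130))/(-3*13*7² - 130) = -144 + 2*(84 + 1/(-3*13*49 - 130))/(-3*13*49 - 130) = -144 + 2*(84 + 1/(-1911 - 130))/(-1911 - 130) = -144 + 2*(84 + 1/(-2041))/(-2041) = -144 + 2*(-1/2041)*(84 - 1/2041) = -144 + 2*(-1/2041)*(171443/2041) = -144 - 342886/4165681 = -600200950/4165681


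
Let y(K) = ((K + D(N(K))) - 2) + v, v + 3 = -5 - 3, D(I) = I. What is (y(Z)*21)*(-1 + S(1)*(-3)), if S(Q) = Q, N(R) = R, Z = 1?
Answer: 924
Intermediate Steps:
v = -11 (v = -3 + (-5 - 3) = -3 - 8 = -11)
y(K) = -13 + 2*K (y(K) = ((K + K) - 2) - 11 = (2*K - 2) - 11 = (-2 + 2*K) - 11 = -13 + 2*K)
(y(Z)*21)*(-1 + S(1)*(-3)) = ((-13 + 2*1)*21)*(-1 + 1*(-3)) = ((-13 + 2)*21)*(-1 - 3) = -11*21*(-4) = -231*(-4) = 924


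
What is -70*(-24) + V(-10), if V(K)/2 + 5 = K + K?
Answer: 1630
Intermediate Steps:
V(K) = -10 + 4*K (V(K) = -10 + 2*(K + K) = -10 + 2*(2*K) = -10 + 4*K)
-70*(-24) + V(-10) = -70*(-24) + (-10 + 4*(-10)) = 1680 + (-10 - 40) = 1680 - 50 = 1630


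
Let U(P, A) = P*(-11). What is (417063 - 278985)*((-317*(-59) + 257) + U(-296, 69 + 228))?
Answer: 3067540848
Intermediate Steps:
U(P, A) = -11*P
(417063 - 278985)*((-317*(-59) + 257) + U(-296, 69 + 228)) = (417063 - 278985)*((-317*(-59) + 257) - 11*(-296)) = 138078*((18703 + 257) + 3256) = 138078*(18960 + 3256) = 138078*22216 = 3067540848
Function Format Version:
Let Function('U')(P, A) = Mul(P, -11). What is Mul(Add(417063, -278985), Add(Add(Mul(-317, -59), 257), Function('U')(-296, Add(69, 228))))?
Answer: 3067540848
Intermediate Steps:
Function('U')(P, A) = Mul(-11, P)
Mul(Add(417063, -278985), Add(Add(Mul(-317, -59), 257), Function('U')(-296, Add(69, 228)))) = Mul(Add(417063, -278985), Add(Add(Mul(-317, -59), 257), Mul(-11, -296))) = Mul(138078, Add(Add(18703, 257), 3256)) = Mul(138078, Add(18960, 3256)) = Mul(138078, 22216) = 3067540848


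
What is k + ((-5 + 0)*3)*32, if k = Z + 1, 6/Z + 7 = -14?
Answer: -3355/7 ≈ -479.29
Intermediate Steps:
Z = -2/7 (Z = 6/(-7 - 14) = 6/(-21) = 6*(-1/21) = -2/7 ≈ -0.28571)
k = 5/7 (k = -2/7 + 1 = 5/7 ≈ 0.71429)
k + ((-5 + 0)*3)*32 = 5/7 + ((-5 + 0)*3)*32 = 5/7 - 5*3*32 = 5/7 - 15*32 = 5/7 - 480 = -3355/7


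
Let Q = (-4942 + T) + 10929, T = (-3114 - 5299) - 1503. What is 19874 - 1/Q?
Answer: 78084947/3929 ≈ 19874.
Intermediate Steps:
T = -9916 (T = -8413 - 1503 = -9916)
Q = -3929 (Q = (-4942 - 9916) + 10929 = -14858 + 10929 = -3929)
19874 - 1/Q = 19874 - 1/(-3929) = 19874 - 1*(-1/3929) = 19874 + 1/3929 = 78084947/3929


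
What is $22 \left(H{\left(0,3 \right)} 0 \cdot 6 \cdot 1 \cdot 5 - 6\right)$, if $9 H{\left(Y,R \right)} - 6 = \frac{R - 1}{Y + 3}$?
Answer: $-132$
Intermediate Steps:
$H{\left(Y,R \right)} = \frac{2}{3} + \frac{-1 + R}{9 \left(3 + Y\right)}$ ($H{\left(Y,R \right)} = \frac{2}{3} + \frac{\left(R - 1\right) \frac{1}{Y + 3}}{9} = \frac{2}{3} + \frac{\left(-1 + R\right) \frac{1}{3 + Y}}{9} = \frac{2}{3} + \frac{\frac{1}{3 + Y} \left(-1 + R\right)}{9} = \frac{2}{3} + \frac{-1 + R}{9 \left(3 + Y\right)}$)
$22 \left(H{\left(0,3 \right)} 0 \cdot 6 \cdot 1 \cdot 5 - 6\right) = 22 \left(\frac{17 + 3 + 6 \cdot 0}{9 \left(3 + 0\right)} 0 \cdot 6 \cdot 1 \cdot 5 - 6\right) = 22 \left(\frac{17 + 3 + 0}{9 \cdot 3} \cdot 0 \cdot 1 \cdot 5 - 6\right) = 22 \left(\frac{1}{9} \cdot \frac{1}{3} \cdot 20 \cdot 0 \cdot 5 - 6\right) = 22 \left(\frac{20}{27} \cdot 0 - 6\right) = 22 \left(0 - 6\right) = 22 \left(-6\right) = -132$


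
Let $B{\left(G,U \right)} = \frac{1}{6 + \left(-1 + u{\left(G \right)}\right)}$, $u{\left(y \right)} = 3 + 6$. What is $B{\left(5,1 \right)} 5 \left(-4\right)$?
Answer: $- \frac{10}{7} \approx -1.4286$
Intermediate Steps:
$u{\left(y \right)} = 9$
$B{\left(G,U \right)} = \frac{1}{14}$ ($B{\left(G,U \right)} = \frac{1}{6 + \left(-1 + 9\right)} = \frac{1}{6 + 8} = \frac{1}{14}$)
$B{\left(5,1 \right)} 5 \left(-4\right) = \frac{1}{14} \cdot 5 \left(-4\right) = \frac{5}{14} \left(-4\right) = - \frac{10}{7}$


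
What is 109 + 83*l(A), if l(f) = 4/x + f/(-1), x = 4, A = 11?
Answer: -721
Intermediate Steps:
l(f) = 1 - f (l(f) = 4/4 + f/(-1) = 4*(¼) + f*(-1) = 1 - f)
109 + 83*l(A) = 109 + 83*(1 - 1*11) = 109 + 83*(1 - 11) = 109 + 83*(-10) = 109 - 830 = -721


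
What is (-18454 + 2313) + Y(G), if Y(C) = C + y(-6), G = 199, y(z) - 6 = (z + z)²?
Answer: -15792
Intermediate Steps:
y(z) = 6 + 4*z² (y(z) = 6 + (z + z)² = 6 + (2*z)² = 6 + 4*z²)
Y(C) = 150 + C (Y(C) = C + (6 + 4*(-6)²) = C + (6 + 4*36) = C + (6 + 144) = C + 150 = 150 + C)
(-18454 + 2313) + Y(G) = (-18454 + 2313) + (150 + 199) = -16141 + 349 = -15792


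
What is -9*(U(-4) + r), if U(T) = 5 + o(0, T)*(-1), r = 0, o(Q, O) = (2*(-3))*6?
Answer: -369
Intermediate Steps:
o(Q, O) = -36 (o(Q, O) = -6*6 = -36)
U(T) = 41 (U(T) = 5 - 36*(-1) = 5 + 36 = 41)
-9*(U(-4) + r) = -9*(41 + 0) = -9*41 = -369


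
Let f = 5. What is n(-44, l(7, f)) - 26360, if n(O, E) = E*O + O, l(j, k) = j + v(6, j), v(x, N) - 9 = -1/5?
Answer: -135496/5 ≈ -27099.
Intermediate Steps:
v(x, N) = 44/5 (v(x, N) = 9 - 1/5 = 44/5)
l(j, k) = 44/5 + j (l(j, k) = j + 44/5 = 44/5 + j)
n(O, E) = O + E*O
n(-44, l(7, f)) - 26360 = -44*(1 + (44/5 + 7)) - 26360 = -44*(1 + 79/5) - 26360 = -44*84/5 - 26360 = -3696/5 - 26360 = -135496/5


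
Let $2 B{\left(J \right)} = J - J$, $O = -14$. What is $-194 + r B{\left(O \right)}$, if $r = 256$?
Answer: $-194$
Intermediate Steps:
$B{\left(J \right)} = 0$ ($B{\left(J \right)} = \frac{J - J}{2} = \frac{1}{2} \cdot 0 = 0$)
$-194 + r B{\left(O \right)} = -194 + 256 \cdot 0 = -194 + 0 = -194$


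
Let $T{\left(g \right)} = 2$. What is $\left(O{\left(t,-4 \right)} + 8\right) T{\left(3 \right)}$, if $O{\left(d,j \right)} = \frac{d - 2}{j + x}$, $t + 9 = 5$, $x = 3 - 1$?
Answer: $22$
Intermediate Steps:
$x = 2$
$t = -4$ ($t = -9 + 5 = -4$)
$O{\left(d,j \right)} = \frac{-2 + d}{2 + j}$ ($O{\left(d,j \right)} = \frac{d - 2}{j + 2} = \frac{-2 + d}{2 + j}$)
$\left(O{\left(t,-4 \right)} + 8\right) T{\left(3 \right)} = \left(\frac{-2 - 4}{2 - 4} + 8\right) 2 = \left(\frac{1}{-2} \left(-6\right) + 8\right) 2 = \left(\left(- \frac{1}{2}\right) \left(-6\right) + 8\right) 2 = \left(3 + 8\right) 2 = 11 \cdot 2 = 22$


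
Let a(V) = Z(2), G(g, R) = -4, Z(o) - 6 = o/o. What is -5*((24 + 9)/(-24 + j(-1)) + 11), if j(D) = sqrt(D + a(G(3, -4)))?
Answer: -913/19 + 11*sqrt(6)/38 ≈ -47.344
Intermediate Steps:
Z(o) = 7 (Z(o) = 6 + o/o = 6 + 1 = 7)
a(V) = 7
j(D) = sqrt(7 + D) (j(D) = sqrt(D + 7) = sqrt(7 + D))
-5*((24 + 9)/(-24 + j(-1)) + 11) = -5*((24 + 9)/(-24 + sqrt(7 - 1)) + 11) = -5*(33/(-24 + sqrt(6)) + 11) = -5*(11 + 33/(-24 + sqrt(6))) = -55 - 165/(-24 + sqrt(6))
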